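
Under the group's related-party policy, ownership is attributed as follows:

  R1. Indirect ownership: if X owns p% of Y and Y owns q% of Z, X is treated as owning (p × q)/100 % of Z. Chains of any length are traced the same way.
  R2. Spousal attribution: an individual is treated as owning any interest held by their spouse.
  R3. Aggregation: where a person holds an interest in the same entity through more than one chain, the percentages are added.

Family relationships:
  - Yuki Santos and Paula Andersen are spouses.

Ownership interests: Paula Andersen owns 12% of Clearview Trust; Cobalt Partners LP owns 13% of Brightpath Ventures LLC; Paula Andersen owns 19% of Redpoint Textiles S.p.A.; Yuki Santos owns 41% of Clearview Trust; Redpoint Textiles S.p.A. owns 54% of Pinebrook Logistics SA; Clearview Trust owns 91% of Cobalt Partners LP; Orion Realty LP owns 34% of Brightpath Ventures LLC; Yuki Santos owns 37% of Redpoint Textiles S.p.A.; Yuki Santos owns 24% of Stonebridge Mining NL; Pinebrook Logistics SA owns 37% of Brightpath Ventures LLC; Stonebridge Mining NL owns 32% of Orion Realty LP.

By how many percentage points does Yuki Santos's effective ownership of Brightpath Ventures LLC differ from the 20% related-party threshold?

0.0699

By spousal attribution (R2), Yuki Santos is treated as also owning Paula Andersen's interest in Clearview Trust, giving 41% + 12% = 53%.
By spousal attribution (R2), Yuki Santos is treated as also owning Paula Andersen's interest in Redpoint Textiles S.p.A, giving 37% + 19% = 56%.
Chain via Clearview Trust → Cobalt Partners LP (R1): 53% × 91% × 13% = 6.2699% of Brightpath Ventures LLC.
Chain via Redpoint Textiles S.p.A. → Pinebrook Logistics SA (R1): 56% × 54% × 37% = 11.1888% of Brightpath Ventures LLC.
Chain via Stonebridge Mining NL → Orion Realty LP (R1): 24% × 32% × 34% = 2.6112% of Brightpath Ventures LLC.
Aggregating (R3): 6.2699% + 11.1888% + 2.6112% = 20.0699%.
20.0699% exceeds the 20% threshold by 0.0699 percentage points.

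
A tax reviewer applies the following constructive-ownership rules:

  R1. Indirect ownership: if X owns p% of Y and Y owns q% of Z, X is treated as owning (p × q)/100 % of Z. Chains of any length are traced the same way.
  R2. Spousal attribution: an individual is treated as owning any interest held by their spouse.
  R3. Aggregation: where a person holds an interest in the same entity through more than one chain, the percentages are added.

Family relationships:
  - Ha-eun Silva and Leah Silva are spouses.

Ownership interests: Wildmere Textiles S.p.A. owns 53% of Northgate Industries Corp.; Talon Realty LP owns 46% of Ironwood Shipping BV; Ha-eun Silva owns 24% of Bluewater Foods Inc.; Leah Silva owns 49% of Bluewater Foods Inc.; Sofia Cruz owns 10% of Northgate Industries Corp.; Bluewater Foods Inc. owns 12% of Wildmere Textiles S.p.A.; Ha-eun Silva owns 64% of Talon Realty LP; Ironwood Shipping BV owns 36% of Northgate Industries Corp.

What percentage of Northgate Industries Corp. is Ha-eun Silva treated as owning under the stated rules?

15.2412%

By spousal attribution (R2), Ha-eun Silva is treated as also owning Leah Silva's interest in Bluewater Foods Inc, giving 24% + 49% = 73%.
Chain via Bluewater Foods Inc. → Wildmere Textiles S.p.A. (R1): 73% × 12% × 53% = 4.6428% of Northgate Industries Corp.
Chain via Talon Realty LP → Ironwood Shipping BV (R1): 64% × 46% × 36% = 10.5984% of Northgate Industries Corp.
Aggregating (R3): 4.6428% + 10.5984% = 15.2412%.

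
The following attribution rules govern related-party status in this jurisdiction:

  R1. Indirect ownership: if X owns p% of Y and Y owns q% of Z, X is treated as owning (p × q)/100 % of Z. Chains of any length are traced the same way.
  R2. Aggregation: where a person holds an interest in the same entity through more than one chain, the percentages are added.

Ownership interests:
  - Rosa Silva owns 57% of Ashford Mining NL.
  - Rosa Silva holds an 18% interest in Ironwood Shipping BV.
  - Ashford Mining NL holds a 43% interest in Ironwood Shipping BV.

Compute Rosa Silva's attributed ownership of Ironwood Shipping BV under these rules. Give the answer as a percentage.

42.51%

Chain via Ashford Mining NL (R1): 57% × 43% = 24.51% of Ironwood Shipping BV.
Direct interest in Ironwood Shipping BV: 18%.
Aggregating (R2): 24.51% + 18% = 42.51%.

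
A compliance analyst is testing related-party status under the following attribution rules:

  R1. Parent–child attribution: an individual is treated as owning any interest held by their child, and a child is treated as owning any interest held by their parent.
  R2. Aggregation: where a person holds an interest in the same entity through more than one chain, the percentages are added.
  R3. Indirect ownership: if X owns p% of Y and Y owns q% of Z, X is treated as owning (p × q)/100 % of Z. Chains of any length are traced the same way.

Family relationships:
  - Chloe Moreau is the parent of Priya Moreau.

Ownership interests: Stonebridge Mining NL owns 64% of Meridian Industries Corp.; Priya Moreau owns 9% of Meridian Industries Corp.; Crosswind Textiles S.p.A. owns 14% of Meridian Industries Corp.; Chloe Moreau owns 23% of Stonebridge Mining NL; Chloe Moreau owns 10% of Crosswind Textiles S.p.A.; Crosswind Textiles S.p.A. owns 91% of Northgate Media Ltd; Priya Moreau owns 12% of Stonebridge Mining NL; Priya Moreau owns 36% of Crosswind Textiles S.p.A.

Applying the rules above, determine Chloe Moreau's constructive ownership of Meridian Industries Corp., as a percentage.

By parent–child attribution (R1), Chloe Moreau is treated as also owning Priya Moreau's interest in Stonebridge Mining NL, giving 23% + 12% = 35%.
By parent–child attribution (R1), Chloe Moreau is treated as also owning Priya Moreau's interest in Crosswind Textiles S.p.A, giving 10% + 36% = 46%.
By parent–child attribution (R1), Chloe Moreau is treated as owning Priya Moreau's 9% interest in Meridian Industries Corp.
Chain via Stonebridge Mining NL (R3): 35% × 64% = 22.4% of Meridian Industries Corp.
Chain via Crosswind Textiles S.p.A. (R3): 46% × 14% = 6.44% of Meridian Industries Corp.
Direct interest in Meridian Industries Corp: 9%.
Aggregating (R2): 22.4% + 6.44% + 9% = 37.84%.

37.84%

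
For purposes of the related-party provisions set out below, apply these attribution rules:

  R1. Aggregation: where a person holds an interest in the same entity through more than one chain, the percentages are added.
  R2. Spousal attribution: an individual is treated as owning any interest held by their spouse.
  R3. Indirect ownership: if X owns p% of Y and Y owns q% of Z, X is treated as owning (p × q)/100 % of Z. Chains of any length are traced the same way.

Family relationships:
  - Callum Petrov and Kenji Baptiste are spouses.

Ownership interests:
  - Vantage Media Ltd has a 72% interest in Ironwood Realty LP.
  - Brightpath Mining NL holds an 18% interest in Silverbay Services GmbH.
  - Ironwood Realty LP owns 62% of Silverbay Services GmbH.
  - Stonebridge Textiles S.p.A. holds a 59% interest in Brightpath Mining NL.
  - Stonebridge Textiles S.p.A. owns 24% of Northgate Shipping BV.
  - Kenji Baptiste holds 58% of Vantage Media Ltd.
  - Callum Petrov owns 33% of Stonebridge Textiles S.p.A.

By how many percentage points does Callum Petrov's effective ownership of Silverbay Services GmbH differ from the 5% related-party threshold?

By spousal attribution (R2), Callum Petrov is treated as owning Kenji Baptiste's 58% interest in Vantage Media Ltd.
Chain via Stonebridge Textiles S.p.A. → Brightpath Mining NL (R3): 33% × 59% × 18% = 3.5046% of Silverbay Services GmbH.
Chain via Vantage Media Ltd → Ironwood Realty LP (R3): 58% × 72% × 62% = 25.8912% of Silverbay Services GmbH.
Aggregating (R1): 3.5046% + 25.8912% = 29.3958%.
29.3958% exceeds the 5% threshold by 24.3958 percentage points.

24.3958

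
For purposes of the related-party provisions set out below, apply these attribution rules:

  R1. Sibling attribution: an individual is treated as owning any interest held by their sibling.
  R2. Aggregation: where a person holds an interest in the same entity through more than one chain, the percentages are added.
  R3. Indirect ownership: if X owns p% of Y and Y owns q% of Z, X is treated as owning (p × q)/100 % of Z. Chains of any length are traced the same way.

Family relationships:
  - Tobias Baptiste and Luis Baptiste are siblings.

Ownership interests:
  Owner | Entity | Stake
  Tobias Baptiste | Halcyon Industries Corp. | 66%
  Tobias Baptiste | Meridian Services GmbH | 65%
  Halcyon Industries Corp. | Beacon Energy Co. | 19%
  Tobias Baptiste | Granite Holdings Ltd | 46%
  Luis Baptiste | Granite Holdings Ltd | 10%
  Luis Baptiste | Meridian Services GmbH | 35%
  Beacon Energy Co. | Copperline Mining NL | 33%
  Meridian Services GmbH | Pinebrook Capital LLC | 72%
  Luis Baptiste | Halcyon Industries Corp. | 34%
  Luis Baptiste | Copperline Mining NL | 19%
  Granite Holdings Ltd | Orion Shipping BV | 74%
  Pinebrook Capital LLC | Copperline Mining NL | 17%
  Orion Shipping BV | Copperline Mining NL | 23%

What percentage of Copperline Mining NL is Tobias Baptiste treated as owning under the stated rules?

47.0412%

By sibling attribution (R1), Tobias Baptiste is treated as also owning Luis Baptiste's interest in Halcyon Industries Corp, giving 66% + 34% = 100%.
By sibling attribution (R1), Tobias Baptiste is treated as also owning Luis Baptiste's interest in Granite Holdings Ltd, giving 46% + 10% = 56%.
By sibling attribution (R1), Tobias Baptiste is treated as also owning Luis Baptiste's interest in Meridian Services GmbH, giving 65% + 35% = 100%.
By sibling attribution (R1), Tobias Baptiste is treated as owning Luis Baptiste's 19% interest in Copperline Mining NL.
Chain via Halcyon Industries Corp. → Beacon Energy Co. (R3): 100% × 19% × 33% = 6.27% of Copperline Mining NL.
Chain via Granite Holdings Ltd → Orion Shipping BV (R3): 56% × 74% × 23% = 9.5312% of Copperline Mining NL.
Chain via Meridian Services GmbH → Pinebrook Capital LLC (R3): 100% × 72% × 17% = 12.24% of Copperline Mining NL.
Direct interest in Copperline Mining NL: 19%.
Aggregating (R2): 6.27% + 9.5312% + 12.24% + 19% = 47.0412%.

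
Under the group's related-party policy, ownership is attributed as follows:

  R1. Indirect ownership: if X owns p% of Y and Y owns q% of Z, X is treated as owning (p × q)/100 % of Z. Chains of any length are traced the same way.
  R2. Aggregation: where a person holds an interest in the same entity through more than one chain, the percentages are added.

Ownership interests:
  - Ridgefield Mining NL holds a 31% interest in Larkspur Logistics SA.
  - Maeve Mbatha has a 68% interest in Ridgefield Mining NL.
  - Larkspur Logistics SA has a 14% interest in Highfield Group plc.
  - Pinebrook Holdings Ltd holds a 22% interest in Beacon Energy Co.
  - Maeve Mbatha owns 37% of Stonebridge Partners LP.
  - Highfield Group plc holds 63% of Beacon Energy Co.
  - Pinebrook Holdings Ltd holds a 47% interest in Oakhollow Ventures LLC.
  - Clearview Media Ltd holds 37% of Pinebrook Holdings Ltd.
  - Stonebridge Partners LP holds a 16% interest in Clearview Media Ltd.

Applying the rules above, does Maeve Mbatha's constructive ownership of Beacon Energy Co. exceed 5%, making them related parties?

No

Chain via Ridgefield Mining NL → Larkspur Logistics SA → Highfield Group plc (R1): 68% × 31% × 14% × 63% = 1.859256% of Beacon Energy Co.
Chain via Stonebridge Partners LP → Clearview Media Ltd → Pinebrook Holdings Ltd (R1): 37% × 16% × 37% × 22% = 0.481888% of Beacon Energy Co.
Aggregating (R2): 1.859256% + 0.481888% = 2.341144%.
2.341144% does not exceed the 5% threshold, so Maeve is not a related party to Beacon Energy Co.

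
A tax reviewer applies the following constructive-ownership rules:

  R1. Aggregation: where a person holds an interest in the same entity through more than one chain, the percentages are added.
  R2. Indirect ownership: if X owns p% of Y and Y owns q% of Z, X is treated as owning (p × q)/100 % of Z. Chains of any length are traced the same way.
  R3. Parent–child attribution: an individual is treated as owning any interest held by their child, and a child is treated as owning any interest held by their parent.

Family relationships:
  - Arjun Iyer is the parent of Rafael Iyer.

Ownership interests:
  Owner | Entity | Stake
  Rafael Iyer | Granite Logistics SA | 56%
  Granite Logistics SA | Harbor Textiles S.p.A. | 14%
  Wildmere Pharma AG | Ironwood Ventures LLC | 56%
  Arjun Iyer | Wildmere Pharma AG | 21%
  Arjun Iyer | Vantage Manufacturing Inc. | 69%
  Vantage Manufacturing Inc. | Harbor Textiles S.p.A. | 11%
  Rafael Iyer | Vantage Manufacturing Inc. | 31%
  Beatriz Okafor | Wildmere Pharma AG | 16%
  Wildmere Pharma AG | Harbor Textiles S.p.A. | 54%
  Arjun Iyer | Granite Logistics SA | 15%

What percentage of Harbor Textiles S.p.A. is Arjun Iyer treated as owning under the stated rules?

By parent–child attribution (R3), Arjun Iyer is treated as also owning Rafael Iyer's interest in Granite Logistics SA, giving 15% + 56% = 71%.
By parent–child attribution (R3), Arjun Iyer is treated as also owning Rafael Iyer's interest in Vantage Manufacturing Inc, giving 69% + 31% = 100%.
Chain via Granite Logistics SA (R2): 71% × 14% = 9.94% of Harbor Textiles S.p.A.
Chain via Vantage Manufacturing Inc. (R2): 100% × 11% = 11% of Harbor Textiles S.p.A.
Chain via Wildmere Pharma AG (R2): 21% × 54% = 11.34% of Harbor Textiles S.p.A.
Aggregating (R1): 9.94% + 11% + 11.34% = 32.28%.

32.28%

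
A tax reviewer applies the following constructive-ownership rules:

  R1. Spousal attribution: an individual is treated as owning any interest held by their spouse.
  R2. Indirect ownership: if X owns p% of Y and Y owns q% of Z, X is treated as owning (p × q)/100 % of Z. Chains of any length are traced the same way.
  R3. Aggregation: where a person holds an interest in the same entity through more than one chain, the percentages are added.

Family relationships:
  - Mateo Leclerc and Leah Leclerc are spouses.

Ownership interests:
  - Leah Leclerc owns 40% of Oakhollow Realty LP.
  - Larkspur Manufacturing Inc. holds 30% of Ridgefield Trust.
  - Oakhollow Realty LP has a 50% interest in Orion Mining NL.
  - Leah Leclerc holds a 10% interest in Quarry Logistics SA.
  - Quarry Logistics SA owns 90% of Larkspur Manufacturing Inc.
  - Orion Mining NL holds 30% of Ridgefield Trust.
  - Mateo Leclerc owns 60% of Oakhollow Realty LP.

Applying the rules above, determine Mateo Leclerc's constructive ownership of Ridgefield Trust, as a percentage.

By spousal attribution (R1), Mateo Leclerc is treated as also owning Leah Leclerc's interest in Oakhollow Realty LP, giving 60% + 40% = 100%.
By spousal attribution (R1), Mateo Leclerc is treated as owning Leah Leclerc's 10% interest in Quarry Logistics SA.
Chain via Oakhollow Realty LP → Orion Mining NL (R2): 100% × 50% × 30% = 15% of Ridgefield Trust.
Chain via Quarry Logistics SA → Larkspur Manufacturing Inc. (R2): 10% × 90% × 30% = 2.7% of Ridgefield Trust.
Aggregating (R3): 15% + 2.7% = 17.7%.

17.7%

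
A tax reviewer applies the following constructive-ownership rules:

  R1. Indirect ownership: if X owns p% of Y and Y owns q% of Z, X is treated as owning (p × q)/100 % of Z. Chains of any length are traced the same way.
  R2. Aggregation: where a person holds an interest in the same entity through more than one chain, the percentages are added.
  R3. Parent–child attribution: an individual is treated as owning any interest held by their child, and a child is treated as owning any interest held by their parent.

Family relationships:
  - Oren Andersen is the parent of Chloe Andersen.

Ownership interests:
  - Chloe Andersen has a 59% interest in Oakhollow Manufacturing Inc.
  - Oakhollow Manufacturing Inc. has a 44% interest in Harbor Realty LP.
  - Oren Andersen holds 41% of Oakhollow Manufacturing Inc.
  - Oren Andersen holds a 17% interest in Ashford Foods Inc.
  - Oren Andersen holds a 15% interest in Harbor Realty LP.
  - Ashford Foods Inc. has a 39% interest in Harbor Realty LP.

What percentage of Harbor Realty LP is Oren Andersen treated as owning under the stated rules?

65.63%

By parent–child attribution (R3), Oren Andersen is treated as also owning Chloe Andersen's interest in Oakhollow Manufacturing Inc, giving 41% + 59% = 100%.
Chain via Ashford Foods Inc. (R1): 17% × 39% = 6.63% of Harbor Realty LP.
Chain via Oakhollow Manufacturing Inc. (R1): 100% × 44% = 44% of Harbor Realty LP.
Direct interest in Harbor Realty LP: 15%.
Aggregating (R2): 6.63% + 44% + 15% = 65.63%.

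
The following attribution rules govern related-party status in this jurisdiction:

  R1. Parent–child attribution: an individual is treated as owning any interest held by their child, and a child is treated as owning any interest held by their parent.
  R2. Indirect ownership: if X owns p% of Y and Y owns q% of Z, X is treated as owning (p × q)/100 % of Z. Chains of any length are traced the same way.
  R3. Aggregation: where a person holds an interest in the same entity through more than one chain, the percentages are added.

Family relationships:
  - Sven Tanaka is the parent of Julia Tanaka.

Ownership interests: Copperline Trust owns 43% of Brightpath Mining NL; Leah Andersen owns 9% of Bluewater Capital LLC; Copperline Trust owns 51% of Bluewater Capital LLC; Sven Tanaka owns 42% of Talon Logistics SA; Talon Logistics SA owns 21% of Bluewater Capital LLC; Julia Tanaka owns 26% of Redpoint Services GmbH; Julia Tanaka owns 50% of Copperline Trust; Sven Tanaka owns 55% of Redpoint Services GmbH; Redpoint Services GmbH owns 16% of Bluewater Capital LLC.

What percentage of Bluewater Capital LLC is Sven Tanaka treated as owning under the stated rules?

47.28%

By parent–child attribution (R1), Sven Tanaka is treated as also owning Julia Tanaka's interest in Redpoint Services GmbH, giving 55% + 26% = 81%.
By parent–child attribution (R1), Sven Tanaka is treated as owning Julia Tanaka's 50% interest in Copperline Trust.
Chain via Redpoint Services GmbH (R2): 81% × 16% = 12.96% of Bluewater Capital LLC.
Chain via Talon Logistics SA (R2): 42% × 21% = 8.82% of Bluewater Capital LLC.
Chain via Copperline Trust (R2): 50% × 51% = 25.5% of Bluewater Capital LLC.
Aggregating (R3): 12.96% + 8.82% + 25.5% = 47.28%.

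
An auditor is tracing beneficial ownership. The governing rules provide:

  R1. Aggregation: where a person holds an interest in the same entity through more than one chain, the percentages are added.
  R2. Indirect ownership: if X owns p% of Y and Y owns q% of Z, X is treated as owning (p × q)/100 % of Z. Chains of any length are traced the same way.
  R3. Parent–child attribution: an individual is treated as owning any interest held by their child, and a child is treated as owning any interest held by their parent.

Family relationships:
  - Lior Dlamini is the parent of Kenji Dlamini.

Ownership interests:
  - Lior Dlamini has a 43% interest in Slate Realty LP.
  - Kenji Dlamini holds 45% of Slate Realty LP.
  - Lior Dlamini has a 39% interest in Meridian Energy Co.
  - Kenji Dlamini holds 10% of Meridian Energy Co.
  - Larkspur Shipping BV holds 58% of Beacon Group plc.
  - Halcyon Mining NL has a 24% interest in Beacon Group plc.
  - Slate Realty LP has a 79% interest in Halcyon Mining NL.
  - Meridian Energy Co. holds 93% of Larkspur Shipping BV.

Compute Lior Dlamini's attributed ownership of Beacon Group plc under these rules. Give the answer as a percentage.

By parent–child attribution (R3), Lior Dlamini is treated as also owning Kenji Dlamini's interest in Meridian Energy Co, giving 39% + 10% = 49%.
By parent–child attribution (R3), Lior Dlamini is treated as also owning Kenji Dlamini's interest in Slate Realty LP, giving 43% + 45% = 88%.
Chain via Meridian Energy Co. → Larkspur Shipping BV (R2): 49% × 93% × 58% = 26.4306% of Beacon Group plc.
Chain via Slate Realty LP → Halcyon Mining NL (R2): 88% × 79% × 24% = 16.6848% of Beacon Group plc.
Aggregating (R1): 26.4306% + 16.6848% = 43.1154%.

43.1154%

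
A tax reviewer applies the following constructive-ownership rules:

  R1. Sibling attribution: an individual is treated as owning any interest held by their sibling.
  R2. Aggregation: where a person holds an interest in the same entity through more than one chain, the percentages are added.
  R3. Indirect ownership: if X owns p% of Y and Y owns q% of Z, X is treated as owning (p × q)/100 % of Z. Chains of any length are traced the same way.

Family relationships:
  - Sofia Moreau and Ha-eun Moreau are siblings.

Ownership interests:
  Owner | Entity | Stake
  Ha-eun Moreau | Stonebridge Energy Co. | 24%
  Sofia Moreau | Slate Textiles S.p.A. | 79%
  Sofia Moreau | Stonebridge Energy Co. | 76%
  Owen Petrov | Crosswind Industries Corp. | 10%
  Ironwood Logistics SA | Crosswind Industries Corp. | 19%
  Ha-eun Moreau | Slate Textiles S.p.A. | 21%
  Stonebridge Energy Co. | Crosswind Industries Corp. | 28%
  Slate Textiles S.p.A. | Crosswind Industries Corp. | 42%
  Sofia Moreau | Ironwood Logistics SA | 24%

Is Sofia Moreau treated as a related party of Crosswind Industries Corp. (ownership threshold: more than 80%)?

By sibling attribution (R1), Sofia Moreau is treated as also owning Ha-eun Moreau's interest in Stonebridge Energy Co, giving 76% + 24% = 100%.
By sibling attribution (R1), Sofia Moreau is treated as also owning Ha-eun Moreau's interest in Slate Textiles S.p.A, giving 79% + 21% = 100%.
Chain via Ironwood Logistics SA (R3): 24% × 19% = 4.56% of Crosswind Industries Corp.
Chain via Stonebridge Energy Co. (R3): 100% × 28% = 28% of Crosswind Industries Corp.
Chain via Slate Textiles S.p.A. (R3): 100% × 42% = 42% of Crosswind Industries Corp.
Aggregating (R2): 4.56% + 28% + 42% = 74.56%.
74.56% does not exceed the 80% threshold, so Sofia is not a related party to Crosswind Industries Corp.

No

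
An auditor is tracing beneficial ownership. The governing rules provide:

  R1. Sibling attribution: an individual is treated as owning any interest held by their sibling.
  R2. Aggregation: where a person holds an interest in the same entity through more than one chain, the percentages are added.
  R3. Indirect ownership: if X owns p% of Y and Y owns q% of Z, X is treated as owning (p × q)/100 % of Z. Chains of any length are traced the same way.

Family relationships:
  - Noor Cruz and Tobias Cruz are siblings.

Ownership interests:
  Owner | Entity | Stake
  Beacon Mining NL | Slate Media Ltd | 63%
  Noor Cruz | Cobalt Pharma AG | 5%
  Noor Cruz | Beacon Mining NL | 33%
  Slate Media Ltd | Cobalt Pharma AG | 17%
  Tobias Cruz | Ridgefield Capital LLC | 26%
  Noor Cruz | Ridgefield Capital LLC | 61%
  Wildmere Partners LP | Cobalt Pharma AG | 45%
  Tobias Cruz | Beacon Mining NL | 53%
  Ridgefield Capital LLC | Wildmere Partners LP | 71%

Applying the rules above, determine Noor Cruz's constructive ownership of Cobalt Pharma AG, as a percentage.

By sibling attribution (R1), Noor Cruz is treated as also owning Tobias Cruz's interest in Beacon Mining NL, giving 33% + 53% = 86%.
By sibling attribution (R1), Noor Cruz is treated as also owning Tobias Cruz's interest in Ridgefield Capital LLC, giving 61% + 26% = 87%.
Chain via Beacon Mining NL → Slate Media Ltd (R3): 86% × 63% × 17% = 9.2106% of Cobalt Pharma AG.
Chain via Ridgefield Capital LLC → Wildmere Partners LP (R3): 87% × 71% × 45% = 27.7965% of Cobalt Pharma AG.
Direct interest in Cobalt Pharma AG: 5%.
Aggregating (R2): 9.2106% + 27.7965% + 5% = 42.0071%.

42.0071%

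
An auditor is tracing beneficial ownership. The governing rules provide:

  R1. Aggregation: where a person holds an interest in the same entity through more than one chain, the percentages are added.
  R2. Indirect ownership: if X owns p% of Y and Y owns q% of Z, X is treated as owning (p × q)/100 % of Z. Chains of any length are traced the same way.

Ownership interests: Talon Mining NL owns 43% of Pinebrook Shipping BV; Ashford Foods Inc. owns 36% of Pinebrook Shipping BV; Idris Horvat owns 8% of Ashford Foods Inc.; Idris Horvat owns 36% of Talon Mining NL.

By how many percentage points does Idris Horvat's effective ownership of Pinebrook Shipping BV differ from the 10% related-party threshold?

Chain via Talon Mining NL (R2): 36% × 43% = 15.48% of Pinebrook Shipping BV.
Chain via Ashford Foods Inc. (R2): 8% × 36% = 2.88% of Pinebrook Shipping BV.
Aggregating (R1): 15.48% + 2.88% = 18.36%.
18.36% exceeds the 10% threshold by 8.36 percentage points.

8.36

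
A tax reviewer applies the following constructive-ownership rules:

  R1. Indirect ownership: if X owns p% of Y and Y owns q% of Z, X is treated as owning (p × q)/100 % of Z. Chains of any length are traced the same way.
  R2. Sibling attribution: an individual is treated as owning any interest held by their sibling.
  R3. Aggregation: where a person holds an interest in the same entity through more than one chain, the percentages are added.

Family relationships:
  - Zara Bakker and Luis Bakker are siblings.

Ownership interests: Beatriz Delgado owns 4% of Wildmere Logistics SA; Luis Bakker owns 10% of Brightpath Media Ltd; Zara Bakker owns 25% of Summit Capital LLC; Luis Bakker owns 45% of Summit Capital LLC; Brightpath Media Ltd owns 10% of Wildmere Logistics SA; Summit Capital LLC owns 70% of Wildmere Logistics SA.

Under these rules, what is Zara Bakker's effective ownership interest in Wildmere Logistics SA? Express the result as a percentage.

50%

By sibling attribution (R2), Zara Bakker is treated as also owning Luis Bakker's interest in Summit Capital LLC, giving 25% + 45% = 70%.
By sibling attribution (R2), Zara Bakker is treated as owning Luis Bakker's 10% interest in Brightpath Media Ltd.
Chain via Summit Capital LLC (R1): 70% × 70% = 49% of Wildmere Logistics SA.
Chain via Brightpath Media Ltd (R1): 10% × 10% = 1% of Wildmere Logistics SA.
Aggregating (R3): 49% + 1% = 50%.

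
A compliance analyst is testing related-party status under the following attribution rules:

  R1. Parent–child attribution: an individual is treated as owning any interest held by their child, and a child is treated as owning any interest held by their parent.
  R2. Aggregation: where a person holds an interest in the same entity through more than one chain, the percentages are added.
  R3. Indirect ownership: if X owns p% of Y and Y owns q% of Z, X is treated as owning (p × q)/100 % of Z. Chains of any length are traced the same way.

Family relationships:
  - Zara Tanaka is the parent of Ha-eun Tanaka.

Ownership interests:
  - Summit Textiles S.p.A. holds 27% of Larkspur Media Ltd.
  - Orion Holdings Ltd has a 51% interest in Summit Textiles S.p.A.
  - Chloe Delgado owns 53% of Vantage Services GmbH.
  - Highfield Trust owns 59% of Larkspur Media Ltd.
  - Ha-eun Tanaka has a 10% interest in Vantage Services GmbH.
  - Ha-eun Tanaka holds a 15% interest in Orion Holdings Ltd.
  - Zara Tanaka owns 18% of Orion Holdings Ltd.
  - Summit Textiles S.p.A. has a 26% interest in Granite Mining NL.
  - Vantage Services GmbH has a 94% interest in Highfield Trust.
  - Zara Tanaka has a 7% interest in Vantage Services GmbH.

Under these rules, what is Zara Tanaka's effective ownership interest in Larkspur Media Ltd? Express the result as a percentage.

By parent–child attribution (R1), Zara Tanaka is treated as also owning Ha-eun Tanaka's interest in Orion Holdings Ltd, giving 18% + 15% = 33%.
By parent–child attribution (R1), Zara Tanaka is treated as also owning Ha-eun Tanaka's interest in Vantage Services GmbH, giving 7% + 10% = 17%.
Chain via Orion Holdings Ltd → Summit Textiles S.p.A. (R3): 33% × 51% × 27% = 4.5441% of Larkspur Media Ltd.
Chain via Vantage Services GmbH → Highfield Trust (R3): 17% × 94% × 59% = 9.4282% of Larkspur Media Ltd.
Aggregating (R2): 4.5441% + 9.4282% = 13.9723%.

13.9723%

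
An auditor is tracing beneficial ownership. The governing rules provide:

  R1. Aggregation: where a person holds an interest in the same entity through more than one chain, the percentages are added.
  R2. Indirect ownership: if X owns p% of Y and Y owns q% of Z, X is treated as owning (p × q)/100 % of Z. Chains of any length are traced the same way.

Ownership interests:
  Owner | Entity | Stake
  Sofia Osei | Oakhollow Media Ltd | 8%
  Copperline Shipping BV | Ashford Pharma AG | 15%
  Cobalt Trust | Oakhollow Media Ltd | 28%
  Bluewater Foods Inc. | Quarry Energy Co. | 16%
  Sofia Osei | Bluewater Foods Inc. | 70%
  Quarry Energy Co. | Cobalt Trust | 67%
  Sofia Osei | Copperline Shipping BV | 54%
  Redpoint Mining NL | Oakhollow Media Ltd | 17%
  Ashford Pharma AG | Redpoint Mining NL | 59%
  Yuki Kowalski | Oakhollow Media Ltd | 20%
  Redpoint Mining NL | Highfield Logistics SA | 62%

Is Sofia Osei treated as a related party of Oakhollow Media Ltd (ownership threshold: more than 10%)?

Yes

Chain via Bluewater Foods Inc. → Quarry Energy Co. → Cobalt Trust (R2): 70% × 16% × 67% × 28% = 2.10112% of Oakhollow Media Ltd.
Chain via Copperline Shipping BV → Ashford Pharma AG → Redpoint Mining NL (R2): 54% × 15% × 59% × 17% = 0.81243% of Oakhollow Media Ltd.
Direct interest in Oakhollow Media Ltd: 8%.
Aggregating (R1): 2.10112% + 0.81243% + 8% = 10.91355%.
10.91355% exceeds the 10% threshold, so Sofia is a related party to Oakhollow Media Ltd.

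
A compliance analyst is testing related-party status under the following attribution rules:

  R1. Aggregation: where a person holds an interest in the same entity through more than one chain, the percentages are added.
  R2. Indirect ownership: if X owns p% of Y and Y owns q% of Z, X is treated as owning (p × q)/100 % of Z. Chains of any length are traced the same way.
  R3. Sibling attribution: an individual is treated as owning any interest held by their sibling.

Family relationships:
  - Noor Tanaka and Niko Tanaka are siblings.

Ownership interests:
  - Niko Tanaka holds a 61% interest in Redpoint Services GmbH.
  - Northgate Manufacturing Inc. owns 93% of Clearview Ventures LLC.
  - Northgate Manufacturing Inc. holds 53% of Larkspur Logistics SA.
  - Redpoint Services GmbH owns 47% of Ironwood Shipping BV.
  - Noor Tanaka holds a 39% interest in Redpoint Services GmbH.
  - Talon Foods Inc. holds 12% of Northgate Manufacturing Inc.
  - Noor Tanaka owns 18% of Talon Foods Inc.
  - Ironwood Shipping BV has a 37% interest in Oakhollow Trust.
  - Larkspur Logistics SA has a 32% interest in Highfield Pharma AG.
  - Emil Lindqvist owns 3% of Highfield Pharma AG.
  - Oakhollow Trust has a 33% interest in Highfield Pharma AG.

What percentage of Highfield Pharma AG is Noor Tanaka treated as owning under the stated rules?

6.105036%

By sibling attribution (R3), Noor Tanaka is treated as also owning Niko Tanaka's interest in Redpoint Services GmbH, giving 39% + 61% = 100%.
Chain via Talon Foods Inc. → Northgate Manufacturing Inc. → Larkspur Logistics SA (R2): 18% × 12% × 53% × 32% = 0.366336% of Highfield Pharma AG.
Chain via Redpoint Services GmbH → Ironwood Shipping BV → Oakhollow Trust (R2): 100% × 47% × 37% × 33% = 5.7387% of Highfield Pharma AG.
Aggregating (R1): 0.366336% + 5.7387% = 6.105036%.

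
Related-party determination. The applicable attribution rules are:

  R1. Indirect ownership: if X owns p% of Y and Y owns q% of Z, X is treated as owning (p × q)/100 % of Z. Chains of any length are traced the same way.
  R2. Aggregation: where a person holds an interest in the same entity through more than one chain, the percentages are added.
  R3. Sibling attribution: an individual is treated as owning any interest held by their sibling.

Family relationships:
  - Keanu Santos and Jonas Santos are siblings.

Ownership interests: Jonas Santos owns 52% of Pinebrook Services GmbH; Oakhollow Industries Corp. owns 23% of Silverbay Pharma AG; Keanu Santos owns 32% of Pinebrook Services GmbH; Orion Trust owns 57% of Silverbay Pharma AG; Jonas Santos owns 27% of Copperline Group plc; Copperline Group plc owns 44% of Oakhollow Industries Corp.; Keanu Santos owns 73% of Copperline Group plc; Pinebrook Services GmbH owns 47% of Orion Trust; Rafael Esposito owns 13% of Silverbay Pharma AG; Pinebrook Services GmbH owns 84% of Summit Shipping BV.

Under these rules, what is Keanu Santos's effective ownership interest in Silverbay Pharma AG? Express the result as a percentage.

By sibling attribution (R3), Keanu Santos is treated as also owning Jonas Santos's interest in Copperline Group plc, giving 73% + 27% = 100%.
By sibling attribution (R3), Keanu Santos is treated as also owning Jonas Santos's interest in Pinebrook Services GmbH, giving 32% + 52% = 84%.
Chain via Copperline Group plc → Oakhollow Industries Corp. (R1): 100% × 44% × 23% = 10.12% of Silverbay Pharma AG.
Chain via Pinebrook Services GmbH → Orion Trust (R1): 84% × 47% × 57% = 22.5036% of Silverbay Pharma AG.
Aggregating (R2): 10.12% + 22.5036% = 32.6236%.

32.6236%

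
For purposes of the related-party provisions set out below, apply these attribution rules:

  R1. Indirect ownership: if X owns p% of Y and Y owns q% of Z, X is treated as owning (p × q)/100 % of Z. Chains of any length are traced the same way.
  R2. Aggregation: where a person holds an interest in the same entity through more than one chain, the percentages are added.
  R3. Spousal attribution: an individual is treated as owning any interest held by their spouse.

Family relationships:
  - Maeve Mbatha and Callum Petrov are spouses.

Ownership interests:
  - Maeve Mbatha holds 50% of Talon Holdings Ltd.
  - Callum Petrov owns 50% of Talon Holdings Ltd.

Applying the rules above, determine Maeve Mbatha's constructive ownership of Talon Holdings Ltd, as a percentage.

By spousal attribution (R3), Maeve Mbatha is treated as also owning Callum Petrov's interest in Talon Holdings Ltd, giving 50% + 50% = 100%.
Direct interest in Talon Holdings Ltd: 100%.

100%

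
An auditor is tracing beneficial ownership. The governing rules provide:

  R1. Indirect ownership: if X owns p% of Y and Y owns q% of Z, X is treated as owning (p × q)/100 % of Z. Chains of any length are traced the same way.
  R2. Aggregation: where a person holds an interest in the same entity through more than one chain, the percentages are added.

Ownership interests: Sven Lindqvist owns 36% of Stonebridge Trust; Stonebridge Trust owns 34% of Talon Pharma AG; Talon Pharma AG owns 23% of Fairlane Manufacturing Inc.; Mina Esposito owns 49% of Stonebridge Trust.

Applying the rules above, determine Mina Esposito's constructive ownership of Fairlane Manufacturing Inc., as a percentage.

Chain via Stonebridge Trust → Talon Pharma AG (R1): 49% × 34% × 23% = 3.8318% of Fairlane Manufacturing Inc.

3.8318%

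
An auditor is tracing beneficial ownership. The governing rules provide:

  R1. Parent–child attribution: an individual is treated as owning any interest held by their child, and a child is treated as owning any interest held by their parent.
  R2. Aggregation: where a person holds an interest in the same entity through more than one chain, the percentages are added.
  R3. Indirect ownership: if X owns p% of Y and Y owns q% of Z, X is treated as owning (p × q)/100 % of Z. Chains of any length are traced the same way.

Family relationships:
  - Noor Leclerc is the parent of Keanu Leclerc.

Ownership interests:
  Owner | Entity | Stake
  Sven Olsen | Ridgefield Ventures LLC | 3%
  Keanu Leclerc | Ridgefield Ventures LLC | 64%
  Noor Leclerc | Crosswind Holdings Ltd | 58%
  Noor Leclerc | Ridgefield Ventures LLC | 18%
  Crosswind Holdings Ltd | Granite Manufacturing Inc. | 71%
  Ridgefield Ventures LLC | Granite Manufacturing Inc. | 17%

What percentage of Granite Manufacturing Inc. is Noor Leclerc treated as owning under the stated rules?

55.12%

By parent–child attribution (R1), Noor Leclerc is treated as also owning Keanu Leclerc's interest in Ridgefield Ventures LLC, giving 18% + 64% = 82%.
Chain via Crosswind Holdings Ltd (R3): 58% × 71% = 41.18% of Granite Manufacturing Inc.
Chain via Ridgefield Ventures LLC (R3): 82% × 17% = 13.94% of Granite Manufacturing Inc.
Aggregating (R2): 41.18% + 13.94% = 55.12%.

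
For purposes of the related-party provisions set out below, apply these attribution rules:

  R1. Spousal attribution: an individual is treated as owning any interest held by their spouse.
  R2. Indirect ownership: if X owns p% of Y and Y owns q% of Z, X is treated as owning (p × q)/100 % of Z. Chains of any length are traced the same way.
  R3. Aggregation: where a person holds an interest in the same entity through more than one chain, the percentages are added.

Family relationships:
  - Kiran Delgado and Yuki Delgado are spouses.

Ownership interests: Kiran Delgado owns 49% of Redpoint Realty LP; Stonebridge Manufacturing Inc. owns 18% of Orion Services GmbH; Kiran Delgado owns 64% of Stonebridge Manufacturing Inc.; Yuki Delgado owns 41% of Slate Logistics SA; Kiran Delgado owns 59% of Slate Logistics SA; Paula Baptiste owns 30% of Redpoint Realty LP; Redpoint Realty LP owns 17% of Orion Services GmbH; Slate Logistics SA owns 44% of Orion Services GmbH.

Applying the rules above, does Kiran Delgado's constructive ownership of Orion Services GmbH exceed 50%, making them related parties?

By spousal attribution (R1), Kiran Delgado is treated as also owning Yuki Delgado's interest in Slate Logistics SA, giving 59% + 41% = 100%.
Chain via Slate Logistics SA (R2): 100% × 44% = 44% of Orion Services GmbH.
Chain via Stonebridge Manufacturing Inc. (R2): 64% × 18% = 11.52% of Orion Services GmbH.
Chain via Redpoint Realty LP (R2): 49% × 17% = 8.33% of Orion Services GmbH.
Aggregating (R3): 44% + 11.52% + 8.33% = 63.85%.
63.85% exceeds the 50% threshold, so Kiran is a related party to Orion Services GmbH.

Yes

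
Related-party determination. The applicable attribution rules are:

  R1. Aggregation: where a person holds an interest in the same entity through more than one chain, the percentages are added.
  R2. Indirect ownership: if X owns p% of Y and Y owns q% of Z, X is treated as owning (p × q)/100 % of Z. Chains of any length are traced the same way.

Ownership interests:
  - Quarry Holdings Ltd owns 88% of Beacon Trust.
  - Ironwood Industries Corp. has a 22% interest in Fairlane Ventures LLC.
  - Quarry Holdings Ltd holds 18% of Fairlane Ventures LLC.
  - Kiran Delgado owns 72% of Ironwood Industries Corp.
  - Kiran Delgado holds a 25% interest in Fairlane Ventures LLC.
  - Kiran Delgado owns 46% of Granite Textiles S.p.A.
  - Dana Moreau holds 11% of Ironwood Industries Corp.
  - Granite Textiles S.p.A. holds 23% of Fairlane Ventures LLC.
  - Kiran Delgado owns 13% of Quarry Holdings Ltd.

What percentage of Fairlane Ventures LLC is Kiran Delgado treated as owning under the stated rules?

53.76%

Chain via Granite Textiles S.p.A. (R2): 46% × 23% = 10.58% of Fairlane Ventures LLC.
Chain via Quarry Holdings Ltd (R2): 13% × 18% = 2.34% of Fairlane Ventures LLC.
Chain via Ironwood Industries Corp. (R2): 72% × 22% = 15.84% of Fairlane Ventures LLC.
Direct interest in Fairlane Ventures LLC: 25%.
Aggregating (R1): 10.58% + 2.34% + 15.84% + 25% = 53.76%.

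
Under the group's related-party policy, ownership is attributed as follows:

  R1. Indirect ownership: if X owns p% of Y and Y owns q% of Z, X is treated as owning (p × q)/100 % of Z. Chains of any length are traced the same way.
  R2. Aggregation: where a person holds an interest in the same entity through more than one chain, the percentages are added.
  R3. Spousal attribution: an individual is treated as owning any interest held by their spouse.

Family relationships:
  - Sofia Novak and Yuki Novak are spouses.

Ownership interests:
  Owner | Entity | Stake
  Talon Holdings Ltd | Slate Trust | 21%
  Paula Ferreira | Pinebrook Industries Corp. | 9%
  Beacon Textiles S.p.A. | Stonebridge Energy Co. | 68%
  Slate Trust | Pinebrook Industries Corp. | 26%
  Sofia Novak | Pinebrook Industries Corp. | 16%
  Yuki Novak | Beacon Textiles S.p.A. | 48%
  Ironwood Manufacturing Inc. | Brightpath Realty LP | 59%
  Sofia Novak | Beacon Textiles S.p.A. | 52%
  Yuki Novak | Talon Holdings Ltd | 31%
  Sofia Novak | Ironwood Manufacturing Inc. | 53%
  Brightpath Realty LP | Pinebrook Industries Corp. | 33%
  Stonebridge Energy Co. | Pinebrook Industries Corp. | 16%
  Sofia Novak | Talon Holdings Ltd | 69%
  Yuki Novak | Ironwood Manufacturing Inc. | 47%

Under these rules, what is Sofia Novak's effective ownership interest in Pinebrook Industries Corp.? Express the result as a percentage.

51.81%

By spousal attribution (R3), Sofia Novak is treated as also owning Yuki Novak's interest in Ironwood Manufacturing Inc, giving 53% + 47% = 100%.
By spousal attribution (R3), Sofia Novak is treated as also owning Yuki Novak's interest in Talon Holdings Ltd, giving 69% + 31% = 100%.
By spousal attribution (R3), Sofia Novak is treated as also owning Yuki Novak's interest in Beacon Textiles S.p.A, giving 52% + 48% = 100%.
Chain via Ironwood Manufacturing Inc. → Brightpath Realty LP (R1): 100% × 59% × 33% = 19.47% of Pinebrook Industries Corp.
Chain via Talon Holdings Ltd → Slate Trust (R1): 100% × 21% × 26% = 5.46% of Pinebrook Industries Corp.
Chain via Beacon Textiles S.p.A. → Stonebridge Energy Co. (R1): 100% × 68% × 16% = 10.88% of Pinebrook Industries Corp.
Direct interest in Pinebrook Industries Corp: 16%.
Aggregating (R2): 19.47% + 5.46% + 10.88% + 16% = 51.81%.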